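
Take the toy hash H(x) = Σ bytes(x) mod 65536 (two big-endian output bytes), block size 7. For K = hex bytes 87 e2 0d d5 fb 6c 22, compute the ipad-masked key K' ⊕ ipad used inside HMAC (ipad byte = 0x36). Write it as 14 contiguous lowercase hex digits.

b1d43be3cd5a14

Key hex bytes 87 e2 0d d5 fb 6c 22 is exactly B = 7 bytes: K' = 87 e2 0d d5 fb 6c 22.
XOR each byte with 0x36: 87⊕36=b1, e2⊕36=d4, 0d⊕36=3b, d5⊕36=e3, fb⊕36=cd, 6c⊕36=5a, 22⊕36=14.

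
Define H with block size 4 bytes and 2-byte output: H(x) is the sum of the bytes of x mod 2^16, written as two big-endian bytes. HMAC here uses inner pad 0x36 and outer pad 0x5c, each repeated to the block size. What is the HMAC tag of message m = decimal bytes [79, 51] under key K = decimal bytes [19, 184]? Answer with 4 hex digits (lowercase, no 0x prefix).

Key decimal bytes [19, 184] = 13 b8 is 2 bytes ≤ B = 4; zero-pad to 4 bytes: K' = 13 b8 00 00.
K' ⊕ ipad = 25 8e 36 36.  K' ⊕ opad = 4f e4 5c 5c.
Inner input = (K'⊕ipad) ∥ m = 25 8e 36 36 ∥ 4f 33.
Inner hash: sum = 37+142+54+54+79+51 = 417 → 01 a1.
Outer input = (K'⊕opad) ∥ inner = 4f e4 5c 5c ∥ 01 a1.
Outer hash (tag): sum = 79+228+92+92+1+161 = 653 → 02 8d.

028d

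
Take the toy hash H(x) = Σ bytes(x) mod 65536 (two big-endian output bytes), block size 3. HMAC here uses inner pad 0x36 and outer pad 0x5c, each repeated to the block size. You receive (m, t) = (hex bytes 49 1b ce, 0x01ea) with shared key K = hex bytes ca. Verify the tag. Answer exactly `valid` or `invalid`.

Key hex bytes ca is 1 byte ≤ B = 3; zero-pad to 3 bytes: K' = ca 00 00.
K' ⊕ ipad = fc 36 36; K' ⊕ opad = 96 5c 5c.
Inner hash: sum = 252+54+54+73+27+206 = 666 → 02 9a.
Outer hash (recomputed tag): sum = 150+92+92+2+154 = 490 → 01 ea.
Recomputed tag = 01ea; claimed = 01ea → match.

valid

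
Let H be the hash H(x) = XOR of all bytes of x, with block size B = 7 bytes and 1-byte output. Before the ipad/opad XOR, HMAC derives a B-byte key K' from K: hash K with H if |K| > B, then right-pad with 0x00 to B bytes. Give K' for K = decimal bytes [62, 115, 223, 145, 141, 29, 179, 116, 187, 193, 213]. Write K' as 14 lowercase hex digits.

fb000000000000

|K| = 11 > B = 7, so first hash the key.
H(K): XOR 3e⊕73⊕df⊕91⊕8d⊕1d⊕b3⊕74⊕bb⊕c1⊕d5 = fb.
Zero-pad H(K) = fb to 7 bytes: K' = fb 00 00 00 00 00 00.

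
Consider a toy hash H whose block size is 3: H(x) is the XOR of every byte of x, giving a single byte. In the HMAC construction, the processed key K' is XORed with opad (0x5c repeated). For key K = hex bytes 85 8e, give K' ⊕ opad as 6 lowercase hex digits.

d9d25c

Key hex bytes 85 8e is 2 bytes ≤ B = 3; zero-pad to 3 bytes: K' = 85 8e 00.
XOR each byte with 0x5c: 85⊕5c=d9, 8e⊕5c=d2, 00⊕5c=5c.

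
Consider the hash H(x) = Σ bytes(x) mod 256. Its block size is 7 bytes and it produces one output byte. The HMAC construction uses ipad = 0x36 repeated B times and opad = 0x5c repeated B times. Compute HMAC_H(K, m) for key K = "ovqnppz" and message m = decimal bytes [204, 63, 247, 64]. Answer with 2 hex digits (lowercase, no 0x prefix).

Key "ovqnppz" = 6f 76 71 6e 70 70 7a is exactly B = 7 bytes: K' = 6f 76 71 6e 70 70 7a.
K' ⊕ ipad = 59 40 47 58 46 46 4c.  K' ⊕ opad = 33 2a 2d 32 2c 2c 26.
Inner input = (K'⊕ipad) ∥ m = 59 40 47 58 46 46 4c ∥ cc 3f f7 40.
Inner hash: sum = 89+64+71+88+70+70+76+204+63+247+64 = 1106; mod 256 = 82 → 52.
Outer input = (K'⊕opad) ∥ inner = 33 2a 2d 32 2c 2c 26 ∥ 52.
Outer hash (tag): sum = 51+42+45+50+44+44+38+82 = 396; mod 256 = 140 → 8c.

8c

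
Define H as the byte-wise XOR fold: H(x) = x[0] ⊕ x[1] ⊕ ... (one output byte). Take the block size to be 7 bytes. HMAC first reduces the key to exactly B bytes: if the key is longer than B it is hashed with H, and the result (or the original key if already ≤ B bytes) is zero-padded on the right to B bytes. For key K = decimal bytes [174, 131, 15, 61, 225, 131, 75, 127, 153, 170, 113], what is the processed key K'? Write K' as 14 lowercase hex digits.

|K| = 11 > B = 7, so first hash the key.
H(K): XOR ae⊕83⊕0f⊕3d⊕e1⊕83⊕4b⊕7f⊕99⊕aa⊕71 = 0b.
Zero-pad H(K) = 0b to 7 bytes: K' = 0b 00 00 00 00 00 00.

0b000000000000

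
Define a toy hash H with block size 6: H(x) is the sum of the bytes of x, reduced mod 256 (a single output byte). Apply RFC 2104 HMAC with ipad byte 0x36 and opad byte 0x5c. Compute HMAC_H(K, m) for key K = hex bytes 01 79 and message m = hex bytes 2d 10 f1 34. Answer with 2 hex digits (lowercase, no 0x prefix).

b2

Key hex bytes 01 79 is 2 bytes ≤ B = 6; zero-pad to 6 bytes: K' = 01 79 00 00 00 00.
K' ⊕ ipad = 37 4f 36 36 36 36.  K' ⊕ opad = 5d 25 5c 5c 5c 5c.
Inner input = (K'⊕ipad) ∥ m = 37 4f 36 36 36 36 ∥ 2d 10 f1 34.
Inner hash: sum = 55+79+54+54+54+54+45+16+241+52 = 704; mod 256 = 192 → c0.
Outer input = (K'⊕opad) ∥ inner = 5d 25 5c 5c 5c 5c ∥ c0.
Outer hash (tag): sum = 93+37+92+92+92+92+192 = 690; mod 256 = 178 → b2.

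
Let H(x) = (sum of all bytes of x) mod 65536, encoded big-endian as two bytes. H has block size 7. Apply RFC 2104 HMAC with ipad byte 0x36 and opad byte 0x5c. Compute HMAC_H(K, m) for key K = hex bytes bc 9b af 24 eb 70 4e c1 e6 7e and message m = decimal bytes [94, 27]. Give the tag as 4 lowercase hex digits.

Key hex bytes bc 9b af 24 eb 70 4e c1 e6 7e is 10 bytes > B = 7, so hash it first: H(key) = 05 f8, then zero-pad to 7 bytes: K' = 05 f8 00 00 00 00 00.
K' ⊕ ipad = 33 ce 36 36 36 36 36.  K' ⊕ opad = 59 a4 5c 5c 5c 5c 5c.
Inner input = (K'⊕ipad) ∥ m = 33 ce 36 36 36 36 36 ∥ 5e 1b.
Inner hash: sum = 51+206+54+54+54+54+54+94+27 = 648 → 02 88.
Outer input = (K'⊕opad) ∥ inner = 59 a4 5c 5c 5c 5c 5c ∥ 02 88.
Outer hash (tag): sum = 89+164+92+92+92+92+92+2+136 = 851 → 03 53.

0353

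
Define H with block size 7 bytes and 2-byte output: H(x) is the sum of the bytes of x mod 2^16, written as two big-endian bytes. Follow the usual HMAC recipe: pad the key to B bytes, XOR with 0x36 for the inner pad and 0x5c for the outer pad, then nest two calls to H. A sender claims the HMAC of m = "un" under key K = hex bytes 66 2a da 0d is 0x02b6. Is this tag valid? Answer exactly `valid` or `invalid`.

valid

Key hex bytes 66 2a da 0d is 4 bytes ≤ B = 7; zero-pad to 7 bytes: K' = 66 2a da 0d 00 00 00.
K' ⊕ ipad = 50 1c ec 3b 36 36 36; K' ⊕ opad = 3a 76 86 51 5c 5c 5c.
Inner hash: sum = 80+28+236+59+54+54+54+117+110 = 792 → 03 18.
Outer hash (recomputed tag): sum = 58+118+134+81+92+92+92+3+24 = 694 → 02 b6.
Recomputed tag = 02b6; claimed = 02b6 → match.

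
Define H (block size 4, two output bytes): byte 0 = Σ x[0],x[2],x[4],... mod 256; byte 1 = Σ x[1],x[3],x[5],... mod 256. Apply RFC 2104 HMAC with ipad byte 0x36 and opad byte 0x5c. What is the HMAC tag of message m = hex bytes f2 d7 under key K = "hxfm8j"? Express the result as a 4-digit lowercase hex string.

Key "hxfm8j" = 68 78 66 6d 38 6a is 6 bytes > B = 4, so hash it first: H(key) = 06 4f, then zero-pad to 4 bytes: K' = 06 4f 00 00.
K' ⊕ ipad = 30 79 36 36.  K' ⊕ opad = 5a 13 5c 5c.
Inner input = (K'⊕ipad) ∥ m = 30 79 36 36 ∥ f2 d7.
Inner hash: even-index sum = 344 mod 256 = 88; odd-index sum = 390 mod 256 = 134 → 58 86.
Outer input = (K'⊕opad) ∥ inner = 5a 13 5c 5c ∥ 58 86.
Outer hash (tag): even-index sum = 270 mod 256 = 14; odd-index sum = 245 mod 256 = 245 → 0e f5.

0ef5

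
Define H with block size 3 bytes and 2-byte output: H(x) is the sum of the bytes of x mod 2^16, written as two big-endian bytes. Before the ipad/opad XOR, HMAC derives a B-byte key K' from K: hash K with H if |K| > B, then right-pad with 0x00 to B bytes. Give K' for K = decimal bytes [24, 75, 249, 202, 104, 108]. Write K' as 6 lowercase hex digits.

02fa00

|K| = 6 > B = 3, so first hash the key.
H(K): sum = 24+75+249+202+104+108 = 762 → 02 fa.
Zero-pad H(K) = 02 fa to 3 bytes: K' = 02 fa 00.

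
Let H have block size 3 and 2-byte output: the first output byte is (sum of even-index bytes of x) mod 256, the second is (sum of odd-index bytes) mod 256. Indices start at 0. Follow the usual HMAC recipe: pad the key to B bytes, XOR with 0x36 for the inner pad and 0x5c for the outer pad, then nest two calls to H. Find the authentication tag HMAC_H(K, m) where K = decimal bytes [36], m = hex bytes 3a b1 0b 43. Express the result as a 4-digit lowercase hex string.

4f98

Key decimal bytes [36] = 24 is 1 byte ≤ B = 3; zero-pad to 3 bytes: K' = 24 00 00.
K' ⊕ ipad = 12 36 36.  K' ⊕ opad = 78 5c 5c.
Inner input = (K'⊕ipad) ∥ m = 12 36 36 ∥ 3a b1 0b 43.
Inner hash: even-index sum = 316 mod 256 = 60; odd-index sum = 123 mod 256 = 123 → 3c 7b.
Outer input = (K'⊕opad) ∥ inner = 78 5c 5c ∥ 3c 7b.
Outer hash (tag): even-index sum = 335 mod 256 = 79; odd-index sum = 152 mod 256 = 152 → 4f 98.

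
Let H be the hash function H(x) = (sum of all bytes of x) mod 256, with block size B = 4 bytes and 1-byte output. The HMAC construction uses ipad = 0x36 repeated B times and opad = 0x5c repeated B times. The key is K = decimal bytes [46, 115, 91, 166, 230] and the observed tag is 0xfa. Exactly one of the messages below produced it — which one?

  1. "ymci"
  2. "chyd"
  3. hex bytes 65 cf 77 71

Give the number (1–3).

Key decimal bytes [46, 115, 91, 166, 230] = 2e 73 5b a6 e6 is 5 bytes > B = 4, so hash it first: H(key) = 88, then zero-pad to 4 bytes: K' = 88 00 00 00.
K' ⊕ ipad = be 36 36 36; K' ⊕ opad = d4 5c 5c 5c.
m1: inner = H(be 36 36 36 79 6d 63 69) = 12; tag = H(d4 5c 5c 5c 12) = fa ← matches
m2: inner = H(be 36 36 36 63 68 79 64) = 08; tag = H(d4 5c 5c 5c 08) = f0
m3: inner = H(be 36 36 36 65 cf 77 71) = 7c; tag = H(d4 5c 5c 5c 7c) = 64

1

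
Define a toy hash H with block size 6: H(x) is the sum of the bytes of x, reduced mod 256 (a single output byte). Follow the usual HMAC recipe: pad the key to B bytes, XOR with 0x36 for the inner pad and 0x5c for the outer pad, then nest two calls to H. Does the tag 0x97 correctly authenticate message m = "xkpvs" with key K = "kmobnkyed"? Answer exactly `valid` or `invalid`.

Key "kmobnkyed" = 6b 6d 6f 62 6e 6b 79 65 64 is 9 bytes > B = 6, so hash it first: H(key) = c4, then zero-pad to 6 bytes: K' = c4 00 00 00 00 00.
K' ⊕ ipad = f2 36 36 36 36 36; K' ⊕ opad = 98 5c 5c 5c 5c 5c.
Inner hash: sum = 242+54+54+54+54+54+120+107+112+118+115 = 1084; mod 256 = 60 → 3c.
Outer hash (recomputed tag): sum = 152+92+92+92+92+92+60 = 672; mod 256 = 160 → a0.
Recomputed tag = a0; claimed = 97 → mismatch.

invalid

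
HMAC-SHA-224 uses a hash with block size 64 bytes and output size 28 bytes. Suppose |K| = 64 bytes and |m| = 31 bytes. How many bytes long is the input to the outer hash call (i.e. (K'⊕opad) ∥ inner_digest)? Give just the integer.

92

Key is 64 ≤ 64 bytes, zero-padded: |K'| = 64.
Outer input = (K'⊕opad) ∥ H(inner) → 64 + 28 = 92 bytes.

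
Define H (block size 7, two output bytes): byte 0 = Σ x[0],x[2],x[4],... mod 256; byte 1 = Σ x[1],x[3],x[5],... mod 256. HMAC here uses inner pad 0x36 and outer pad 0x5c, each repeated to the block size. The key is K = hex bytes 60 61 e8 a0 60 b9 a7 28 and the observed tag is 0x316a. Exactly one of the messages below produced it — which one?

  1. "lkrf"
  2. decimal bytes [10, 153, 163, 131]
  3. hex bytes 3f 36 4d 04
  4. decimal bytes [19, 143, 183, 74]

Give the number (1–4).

4

Key hex bytes 60 61 e8 a0 60 b9 a7 28 is 8 bytes > B = 7, so hash it first: H(key) = 4f e2, then zero-pad to 7 bytes: K' = 4f e2 00 00 00 00 00.
K' ⊕ ipad = 79 d4 36 36 36 36 36; K' ⊕ opad = 13 be 5c 5c 5c 5c 5c.
m1: inner = H(79 d4 36 36 36 36 36 6c 6b 72 66) = ec 1e; tag = H(13 be 5c 5c 5c 5c 5c ec 1e) = 4562
m2: inner = H(79 d4 36 36 36 36 36 0a 99 a3 83) = 37 ed; tag = H(13 be 5c 5c 5c 5c 5c 37 ed) = 14ad
m3: inner = H(79 d4 36 36 36 36 36 3f 36 4d 04) = 55 cc; tag = H(13 be 5c 5c 5c 5c 5c 55 cc) = f3cb
m4: inner = H(79 d4 36 36 36 36 36 13 8f b7 4a) = f4 0a; tag = H(13 be 5c 5c 5c 5c 5c f4 0a) = 316a ← matches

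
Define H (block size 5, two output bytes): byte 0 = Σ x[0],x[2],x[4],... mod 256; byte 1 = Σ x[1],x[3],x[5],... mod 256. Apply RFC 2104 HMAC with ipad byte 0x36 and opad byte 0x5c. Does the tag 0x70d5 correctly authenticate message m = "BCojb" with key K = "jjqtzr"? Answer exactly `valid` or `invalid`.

invalid

Key "jjqtzr" = 6a 6a 71 74 7a 72 is 6 bytes > B = 5, so hash it first: H(key) = 55 50, then zero-pad to 5 bytes: K' = 55 50 00 00 00.
K' ⊕ ipad = 63 66 36 36 36; K' ⊕ opad = 09 0c 5c 5c 5c.
Inner hash: even-index sum = 380 mod 256 = 124; odd-index sum = 431 mod 256 = 175 → 7c af.
Outer hash (recomputed tag): even-index sum = 368 mod 256 = 112; odd-index sum = 228 mod 256 = 228 → 70 e4.
Recomputed tag = 70e4; claimed = 70d5 → mismatch.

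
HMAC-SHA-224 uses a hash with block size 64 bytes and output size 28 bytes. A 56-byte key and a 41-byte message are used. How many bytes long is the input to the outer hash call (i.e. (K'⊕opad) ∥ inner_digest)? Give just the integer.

92

Key is 56 ≤ 64 bytes, zero-padded: |K'| = 64.
Outer input = (K'⊕opad) ∥ H(inner) → 64 + 28 = 92 bytes.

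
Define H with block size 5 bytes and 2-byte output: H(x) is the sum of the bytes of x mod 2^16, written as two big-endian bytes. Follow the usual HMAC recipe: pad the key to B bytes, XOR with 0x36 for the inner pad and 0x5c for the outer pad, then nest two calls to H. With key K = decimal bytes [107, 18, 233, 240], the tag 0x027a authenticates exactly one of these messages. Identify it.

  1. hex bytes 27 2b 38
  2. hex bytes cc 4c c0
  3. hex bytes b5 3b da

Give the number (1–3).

2

Key decimal bytes [107, 18, 233, 240] = 6b 12 e9 f0 is 4 bytes ≤ B = 5; zero-pad to 5 bytes: K' = 6b 12 e9 f0 00.
K' ⊕ ipad = 5d 24 df c6 36; K' ⊕ opad = 37 4e b5 ac 5c.
m1: inner = H(5d 24 df c6 36 27 2b 38) = 02 e6; tag = H(37 4e b5 ac 5c 02 e6) = 032a
m2: inner = H(5d 24 df c6 36 cc 4c c0) = 04 34; tag = H(37 4e b5 ac 5c 04 34) = 027a ← matches
m3: inner = H(5d 24 df c6 36 b5 3b da) = 04 26; tag = H(37 4e b5 ac 5c 04 26) = 026c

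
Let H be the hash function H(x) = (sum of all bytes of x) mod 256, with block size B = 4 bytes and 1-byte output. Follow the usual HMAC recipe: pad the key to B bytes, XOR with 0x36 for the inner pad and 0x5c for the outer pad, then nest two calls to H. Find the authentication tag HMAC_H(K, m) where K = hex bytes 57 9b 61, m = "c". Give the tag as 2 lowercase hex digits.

Key hex bytes 57 9b 61 is 3 bytes ≤ B = 4; zero-pad to 4 bytes: K' = 57 9b 61 00.
K' ⊕ ipad = 61 ad 57 36.  K' ⊕ opad = 0b c7 3d 5c.
Inner input = (K'⊕ipad) ∥ m = 61 ad 57 36 ∥ 63.
Inner hash: sum = 97+173+87+54+99 = 510; mod 256 = 254 → fe.
Outer input = (K'⊕opad) ∥ inner = 0b c7 3d 5c ∥ fe.
Outer hash (tag): sum = 11+199+61+92+254 = 617; mod 256 = 105 → 69.

69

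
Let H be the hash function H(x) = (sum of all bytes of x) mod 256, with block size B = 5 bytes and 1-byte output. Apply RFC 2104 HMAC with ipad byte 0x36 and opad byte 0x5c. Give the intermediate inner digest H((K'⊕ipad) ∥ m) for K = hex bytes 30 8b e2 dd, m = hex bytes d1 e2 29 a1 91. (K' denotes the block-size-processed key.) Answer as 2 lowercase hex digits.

c6

Key hex bytes 30 8b e2 dd is 4 bytes ≤ B = 5; zero-pad to 5 bytes: K' = 30 8b e2 dd 00.
K' ⊕ ipad = 06 bd d4 eb 36.
Inner input = 06 bd d4 eb 36 ∥ d1 e2 29 a1 91.
Inner hash: sum = 6+189+212+235+54+209+226+41+161+145 = 1478; mod 256 = 198 → c6.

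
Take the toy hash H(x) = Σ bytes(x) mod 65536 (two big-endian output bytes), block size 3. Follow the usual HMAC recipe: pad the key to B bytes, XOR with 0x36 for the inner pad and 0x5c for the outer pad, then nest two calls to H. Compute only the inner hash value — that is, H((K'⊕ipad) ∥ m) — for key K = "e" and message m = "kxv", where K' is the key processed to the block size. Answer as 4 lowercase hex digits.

Key "e" = 65 is 1 byte ≤ B = 3; zero-pad to 3 bytes: K' = 65 00 00.
K' ⊕ ipad = 53 36 36.
Inner input = 53 36 36 ∥ 6b 78 76.
Inner hash: sum = 83+54+54+107+120+118 = 536 → 02 18.

0218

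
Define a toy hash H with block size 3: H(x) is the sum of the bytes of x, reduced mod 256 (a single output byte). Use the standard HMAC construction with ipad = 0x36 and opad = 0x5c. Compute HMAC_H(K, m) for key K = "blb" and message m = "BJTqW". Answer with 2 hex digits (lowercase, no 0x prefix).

Key "blb" = 62 6c 62 is exactly B = 3 bytes: K' = 62 6c 62.
K' ⊕ ipad = 54 5a 54.  K' ⊕ opad = 3e 30 3e.
Inner input = (K'⊕ipad) ∥ m = 54 5a 54 ∥ 42 4a 54 71 57.
Inner hash: sum = 84+90+84+66+74+84+113+87 = 682; mod 256 = 170 → aa.
Outer input = (K'⊕opad) ∥ inner = 3e 30 3e ∥ aa.
Outer hash (tag): sum = 62+48+62+170 = 342; mod 256 = 86 → 56.

56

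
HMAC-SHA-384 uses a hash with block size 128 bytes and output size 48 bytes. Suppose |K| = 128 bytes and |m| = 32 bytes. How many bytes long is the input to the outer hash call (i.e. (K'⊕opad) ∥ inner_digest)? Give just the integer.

176

Key is 128 ≤ 128 bytes, zero-padded: |K'| = 128.
Outer input = (K'⊕opad) ∥ H(inner) → 128 + 48 = 176 bytes.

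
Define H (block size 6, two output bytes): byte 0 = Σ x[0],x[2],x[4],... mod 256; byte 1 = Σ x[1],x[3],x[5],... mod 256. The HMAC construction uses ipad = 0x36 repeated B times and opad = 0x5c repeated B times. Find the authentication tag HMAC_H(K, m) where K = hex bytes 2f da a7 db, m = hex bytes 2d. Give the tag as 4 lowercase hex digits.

Key hex bytes 2f da a7 db is 4 bytes ≤ B = 6; zero-pad to 6 bytes: K' = 2f da a7 db 00 00.
K' ⊕ ipad = 19 ec 91 ed 36 36.  K' ⊕ opad = 73 86 fb 87 5c 5c.
Inner input = (K'⊕ipad) ∥ m = 19 ec 91 ed 36 36 ∥ 2d.
Inner hash: even-index sum = 269 mod 256 = 13; odd-index sum = 527 mod 256 = 15 → 0d 0f.
Outer input = (K'⊕opad) ∥ inner = 73 86 fb 87 5c 5c ∥ 0d 0f.
Outer hash (tag): even-index sum = 471 mod 256 = 215; odd-index sum = 376 mod 256 = 120 → d7 78.

d778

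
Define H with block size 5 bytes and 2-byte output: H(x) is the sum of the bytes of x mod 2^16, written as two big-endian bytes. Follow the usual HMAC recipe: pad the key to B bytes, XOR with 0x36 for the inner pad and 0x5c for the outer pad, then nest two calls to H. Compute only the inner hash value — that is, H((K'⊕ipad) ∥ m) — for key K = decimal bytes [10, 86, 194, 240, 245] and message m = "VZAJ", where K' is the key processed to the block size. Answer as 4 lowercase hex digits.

Key decimal bytes [10, 86, 194, 240, 245] = 0a 56 c2 f0 f5 is exactly B = 5 bytes: K' = 0a 56 c2 f0 f5.
K' ⊕ ipad = 3c 60 f4 c6 c3.
Inner input = 3c 60 f4 c6 c3 ∥ 56 5a 41 4a.
Inner hash: sum = 60+96+244+198+195+86+90+65+74 = 1108 → 04 54.

0454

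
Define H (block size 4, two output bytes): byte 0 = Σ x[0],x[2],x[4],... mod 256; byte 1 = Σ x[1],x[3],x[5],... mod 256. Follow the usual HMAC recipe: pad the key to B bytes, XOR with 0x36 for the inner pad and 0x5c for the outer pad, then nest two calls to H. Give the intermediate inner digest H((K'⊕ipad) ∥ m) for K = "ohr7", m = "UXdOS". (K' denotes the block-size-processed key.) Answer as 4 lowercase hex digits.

Key "ohr7" = 6f 68 72 37 is exactly B = 4 bytes: K' = 6f 68 72 37.
K' ⊕ ipad = 59 5e 44 01.
Inner input = 59 5e 44 01 ∥ 55 58 64 4f 53.
Inner hash: even-index sum = 425 mod 256 = 169; odd-index sum = 262 mod 256 = 6 → a9 06.

a906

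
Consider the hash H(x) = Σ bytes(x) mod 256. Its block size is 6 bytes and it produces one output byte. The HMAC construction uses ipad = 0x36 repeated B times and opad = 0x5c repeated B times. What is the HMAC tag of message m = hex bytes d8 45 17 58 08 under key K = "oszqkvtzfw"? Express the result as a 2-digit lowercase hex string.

e2

Key "oszqkvtzfw" = 6f 73 7a 71 6b 76 74 7a 66 77 is 10 bytes > B = 6, so hash it first: H(key) = 79, then zero-pad to 6 bytes: K' = 79 00 00 00 00 00.
K' ⊕ ipad = 4f 36 36 36 36 36.  K' ⊕ opad = 25 5c 5c 5c 5c 5c.
Inner input = (K'⊕ipad) ∥ m = 4f 36 36 36 36 36 ∥ d8 45 17 58 08.
Inner hash: sum = 79+54+54+54+54+54+216+69+23+88+8 = 753; mod 256 = 241 → f1.
Outer input = (K'⊕opad) ∥ inner = 25 5c 5c 5c 5c 5c ∥ f1.
Outer hash (tag): sum = 37+92+92+92+92+92+241 = 738; mod 256 = 226 → e2.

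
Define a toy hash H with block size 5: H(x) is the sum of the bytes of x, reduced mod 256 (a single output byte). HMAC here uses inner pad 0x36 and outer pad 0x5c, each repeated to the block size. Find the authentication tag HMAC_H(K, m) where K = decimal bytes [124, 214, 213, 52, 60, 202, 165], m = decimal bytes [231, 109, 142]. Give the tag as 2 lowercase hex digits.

b4

Key decimal bytes [124, 214, 213, 52, 60, 202, 165] = 7c d6 d5 34 3c ca a5 is 7 bytes > B = 5, so hash it first: H(key) = 06, then zero-pad to 5 bytes: K' = 06 00 00 00 00.
K' ⊕ ipad = 30 36 36 36 36.  K' ⊕ opad = 5a 5c 5c 5c 5c.
Inner input = (K'⊕ipad) ∥ m = 30 36 36 36 36 ∥ e7 6d 8e.
Inner hash: sum = 48+54+54+54+54+231+109+142 = 746; mod 256 = 234 → ea.
Outer input = (K'⊕opad) ∥ inner = 5a 5c 5c 5c 5c ∥ ea.
Outer hash (tag): sum = 90+92+92+92+92+234 = 692; mod 256 = 180 → b4.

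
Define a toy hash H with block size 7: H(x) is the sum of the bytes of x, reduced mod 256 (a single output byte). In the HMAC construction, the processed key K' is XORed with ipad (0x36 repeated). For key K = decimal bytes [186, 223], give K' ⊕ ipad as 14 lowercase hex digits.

8ce93636363636

Key decimal bytes [186, 223] = ba df is 2 bytes ≤ B = 7; zero-pad to 7 bytes: K' = ba df 00 00 00 00 00.
XOR each byte with 0x36: ba⊕36=8c, df⊕36=e9, 00⊕36=36, 00⊕36=36, 00⊕36=36, 00⊕36=36, 00⊕36=36.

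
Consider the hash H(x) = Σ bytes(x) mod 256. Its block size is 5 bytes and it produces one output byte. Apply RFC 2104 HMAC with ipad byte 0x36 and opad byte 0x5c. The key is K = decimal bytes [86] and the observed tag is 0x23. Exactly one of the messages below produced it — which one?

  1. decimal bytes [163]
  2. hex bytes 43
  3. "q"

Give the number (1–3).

3

Key decimal bytes [86] = 56 is 1 byte ≤ B = 5; zero-pad to 5 bytes: K' = 56 00 00 00 00.
K' ⊕ ipad = 60 36 36 36 36; K' ⊕ opad = 0a 5c 5c 5c 5c.
m1: inner = H(60 36 36 36 36 a3) = db; tag = H(0a 5c 5c 5c 5c db) = 55
m2: inner = H(60 36 36 36 36 43) = 7b; tag = H(0a 5c 5c 5c 5c 7b) = f5
m3: inner = H(60 36 36 36 36 71) = a9; tag = H(0a 5c 5c 5c 5c a9) = 23 ← matches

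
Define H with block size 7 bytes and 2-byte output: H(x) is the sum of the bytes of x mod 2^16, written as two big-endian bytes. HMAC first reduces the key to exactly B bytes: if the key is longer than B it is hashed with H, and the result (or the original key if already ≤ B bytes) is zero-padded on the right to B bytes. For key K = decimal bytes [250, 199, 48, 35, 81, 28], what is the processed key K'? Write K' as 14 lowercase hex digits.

Key decimal bytes [250, 199, 48, 35, 81, 28] = fa c7 30 23 51 1c is 6 bytes ≤ B = 7; zero-pad to 7 bytes: K' = fa c7 30 23 51 1c 00.

fac73023511c00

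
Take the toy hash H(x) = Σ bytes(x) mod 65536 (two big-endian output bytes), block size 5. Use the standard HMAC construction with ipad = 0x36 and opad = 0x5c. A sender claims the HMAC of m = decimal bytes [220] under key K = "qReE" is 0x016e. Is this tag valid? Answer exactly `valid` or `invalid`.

valid

Key "qReE" = 71 52 65 45 is 4 bytes ≤ B = 5; zero-pad to 5 bytes: K' = 71 52 65 45 00.
K' ⊕ ipad = 47 64 53 73 36; K' ⊕ opad = 2d 0e 39 19 5c.
Inner hash: sum = 71+100+83+115+54+220 = 643 → 02 83.
Outer hash (recomputed tag): sum = 45+14+57+25+92+2+131 = 366 → 01 6e.
Recomputed tag = 016e; claimed = 016e → match.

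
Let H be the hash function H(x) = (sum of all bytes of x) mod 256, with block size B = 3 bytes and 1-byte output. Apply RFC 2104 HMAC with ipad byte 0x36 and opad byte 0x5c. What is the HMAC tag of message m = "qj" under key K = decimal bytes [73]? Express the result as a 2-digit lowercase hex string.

Key decimal bytes [73] = 49 is 1 byte ≤ B = 3; zero-pad to 3 bytes: K' = 49 00 00.
K' ⊕ ipad = 7f 36 36.  K' ⊕ opad = 15 5c 5c.
Inner input = (K'⊕ipad) ∥ m = 7f 36 36 ∥ 71 6a.
Inner hash: sum = 127+54+54+113+106 = 454; mod 256 = 198 → c6.
Outer input = (K'⊕opad) ∥ inner = 15 5c 5c ∥ c6.
Outer hash (tag): sum = 21+92+92+198 = 403; mod 256 = 147 → 93.

93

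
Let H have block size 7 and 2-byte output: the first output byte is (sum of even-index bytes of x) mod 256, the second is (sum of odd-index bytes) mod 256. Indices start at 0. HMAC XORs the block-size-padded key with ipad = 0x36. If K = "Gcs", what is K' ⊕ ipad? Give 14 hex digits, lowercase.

71554536363636

Key "Gcs" = 47 63 73 is 3 bytes ≤ B = 7; zero-pad to 7 bytes: K' = 47 63 73 00 00 00 00.
XOR each byte with 0x36: 47⊕36=71, 63⊕36=55, 73⊕36=45, 00⊕36=36, 00⊕36=36, 00⊕36=36, 00⊕36=36.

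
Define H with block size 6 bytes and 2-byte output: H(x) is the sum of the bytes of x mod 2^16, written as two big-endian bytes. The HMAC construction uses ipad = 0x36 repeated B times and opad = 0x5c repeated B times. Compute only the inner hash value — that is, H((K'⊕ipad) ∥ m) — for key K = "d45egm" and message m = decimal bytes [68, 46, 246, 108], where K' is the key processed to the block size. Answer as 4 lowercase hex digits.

Key "d45egm" = 64 34 35 65 67 6d is exactly B = 6 bytes: K' = 64 34 35 65 67 6d.
K' ⊕ ipad = 52 02 03 53 51 5b.
Inner input = 52 02 03 53 51 5b ∥ 44 2e f6 6c.
Inner hash: sum = 82+2+3+83+81+91+68+46+246+108 = 810 → 03 2a.

032a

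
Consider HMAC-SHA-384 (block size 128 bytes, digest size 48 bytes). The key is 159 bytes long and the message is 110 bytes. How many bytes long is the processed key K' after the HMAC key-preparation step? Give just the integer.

128

Key is 159 > 128 bytes, so it is hashed to 48 bytes then zero-padded to 128: |K'| = 128.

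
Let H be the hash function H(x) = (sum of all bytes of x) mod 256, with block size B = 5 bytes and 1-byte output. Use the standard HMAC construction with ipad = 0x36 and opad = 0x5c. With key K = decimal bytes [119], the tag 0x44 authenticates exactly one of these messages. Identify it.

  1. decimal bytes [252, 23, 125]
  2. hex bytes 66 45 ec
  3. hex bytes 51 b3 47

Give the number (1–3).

Key decimal bytes [119] = 77 is 1 byte ≤ B = 5; zero-pad to 5 bytes: K' = 77 00 00 00 00.
K' ⊕ ipad = 41 36 36 36 36; K' ⊕ opad = 2b 5c 5c 5c 5c.
m1: inner = H(41 36 36 36 36 fc 17 7d) = a9; tag = H(2b 5c 5c 5c 5c a9) = 44 ← matches
m2: inner = H(41 36 36 36 36 66 45 ec) = b0; tag = H(2b 5c 5c 5c 5c b0) = 4b
m3: inner = H(41 36 36 36 36 51 b3 47) = 64; tag = H(2b 5c 5c 5c 5c 64) = ff

1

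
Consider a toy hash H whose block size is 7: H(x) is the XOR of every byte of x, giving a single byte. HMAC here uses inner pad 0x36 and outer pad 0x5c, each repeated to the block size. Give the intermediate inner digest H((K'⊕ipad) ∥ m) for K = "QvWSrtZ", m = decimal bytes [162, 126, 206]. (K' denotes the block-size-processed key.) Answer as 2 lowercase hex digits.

Key "QvWSrtZ" = 51 76 57 53 72 74 5a is exactly B = 7 bytes: K' = 51 76 57 53 72 74 5a.
K' ⊕ ipad = 67 40 61 65 44 42 6c.
Inner input = 67 40 61 65 44 42 6c ∥ a2 7e ce.
Inner hash: XOR 67⊕40⊕61⊕65⊕44⊕42⊕6c⊕a2⊕7e⊕ce = 5b.

5b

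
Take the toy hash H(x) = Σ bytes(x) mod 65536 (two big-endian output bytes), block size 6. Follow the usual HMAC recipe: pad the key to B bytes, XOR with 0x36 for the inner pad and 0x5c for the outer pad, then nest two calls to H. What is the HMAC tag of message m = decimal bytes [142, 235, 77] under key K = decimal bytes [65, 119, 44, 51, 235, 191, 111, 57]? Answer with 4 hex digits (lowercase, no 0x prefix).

Key decimal bytes [65, 119, 44, 51, 235, 191, 111, 57] = 41 77 2c 33 eb bf 6f 39 is 8 bytes > B = 6, so hash it first: H(key) = 03 69, then zero-pad to 6 bytes: K' = 03 69 00 00 00 00.
K' ⊕ ipad = 35 5f 36 36 36 36.  K' ⊕ opad = 5f 35 5c 5c 5c 5c.
Inner input = (K'⊕ipad) ∥ m = 35 5f 36 36 36 36 ∥ 8e eb 4d.
Inner hash: sum = 53+95+54+54+54+54+142+235+77 = 818 → 03 32.
Outer input = (K'⊕opad) ∥ inner = 5f 35 5c 5c 5c 5c ∥ 03 32.
Outer hash (tag): sum = 95+53+92+92+92+92+3+50 = 569 → 02 39.

0239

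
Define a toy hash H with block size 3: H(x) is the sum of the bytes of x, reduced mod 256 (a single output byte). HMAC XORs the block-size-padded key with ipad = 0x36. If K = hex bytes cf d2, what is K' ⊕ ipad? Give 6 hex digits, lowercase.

f9e436

Key hex bytes cf d2 is 2 bytes ≤ B = 3; zero-pad to 3 bytes: K' = cf d2 00.
XOR each byte with 0x36: cf⊕36=f9, d2⊕36=e4, 00⊕36=36.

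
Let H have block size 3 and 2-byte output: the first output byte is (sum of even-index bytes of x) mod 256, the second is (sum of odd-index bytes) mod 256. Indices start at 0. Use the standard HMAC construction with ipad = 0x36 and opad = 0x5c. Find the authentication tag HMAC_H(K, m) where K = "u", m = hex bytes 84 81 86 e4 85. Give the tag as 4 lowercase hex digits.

Key "u" = 75 is 1 byte ≤ B = 3; zero-pad to 3 bytes: K' = 75 00 00.
K' ⊕ ipad = 43 36 36.  K' ⊕ opad = 29 5c 5c.
Inner input = (K'⊕ipad) ∥ m = 43 36 36 ∥ 84 81 86 e4 85.
Inner hash: even-index sum = 478 mod 256 = 222; odd-index sum = 453 mod 256 = 197 → de c5.
Outer input = (K'⊕opad) ∥ inner = 29 5c 5c ∥ de c5.
Outer hash (tag): even-index sum = 330 mod 256 = 74; odd-index sum = 314 mod 256 = 58 → 4a 3a.

4a3a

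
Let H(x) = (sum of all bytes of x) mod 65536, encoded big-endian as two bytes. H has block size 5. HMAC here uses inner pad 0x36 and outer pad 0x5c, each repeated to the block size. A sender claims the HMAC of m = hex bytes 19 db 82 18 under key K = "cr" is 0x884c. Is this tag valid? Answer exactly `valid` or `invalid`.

invalid

Key "cr" = 63 72 is 2 bytes ≤ B = 5; zero-pad to 5 bytes: K' = 63 72 00 00 00.
K' ⊕ ipad = 55 44 36 36 36; K' ⊕ opad = 3f 2e 5c 5c 5c.
Inner hash: sum = 85+68+54+54+54+25+219+130+24 = 713 → 02 c9.
Outer hash (recomputed tag): sum = 63+46+92+92+92+2+201 = 588 → 02 4c.
Recomputed tag = 024c; claimed = 884c → mismatch.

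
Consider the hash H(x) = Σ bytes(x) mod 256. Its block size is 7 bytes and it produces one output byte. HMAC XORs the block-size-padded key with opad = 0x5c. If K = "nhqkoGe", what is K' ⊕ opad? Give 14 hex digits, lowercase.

Key "nhqkoGe" = 6e 68 71 6b 6f 47 65 is exactly B = 7 bytes: K' = 6e 68 71 6b 6f 47 65.
XOR each byte with 0x5c: 6e⊕5c=32, 68⊕5c=34, 71⊕5c=2d, 6b⊕5c=37, 6f⊕5c=33, 47⊕5c=1b, 65⊕5c=39.

32342d37331b39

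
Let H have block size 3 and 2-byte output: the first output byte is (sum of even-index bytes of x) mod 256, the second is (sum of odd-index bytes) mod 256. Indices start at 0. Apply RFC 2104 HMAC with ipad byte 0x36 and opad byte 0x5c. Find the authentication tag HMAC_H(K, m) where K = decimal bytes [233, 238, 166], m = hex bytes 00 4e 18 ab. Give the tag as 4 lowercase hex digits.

9f1a

Key decimal bytes [233, 238, 166] = e9 ee a6 is exactly B = 3 bytes: K' = e9 ee a6.
K' ⊕ ipad = df d8 90.  K' ⊕ opad = b5 b2 fa.
Inner input = (K'⊕ipad) ∥ m = df d8 90 ∥ 00 4e 18 ab.
Inner hash: even-index sum = 616 mod 256 = 104; odd-index sum = 240 mod 256 = 240 → 68 f0.
Outer input = (K'⊕opad) ∥ inner = b5 b2 fa ∥ 68 f0.
Outer hash (tag): even-index sum = 671 mod 256 = 159; odd-index sum = 282 mod 256 = 26 → 9f 1a.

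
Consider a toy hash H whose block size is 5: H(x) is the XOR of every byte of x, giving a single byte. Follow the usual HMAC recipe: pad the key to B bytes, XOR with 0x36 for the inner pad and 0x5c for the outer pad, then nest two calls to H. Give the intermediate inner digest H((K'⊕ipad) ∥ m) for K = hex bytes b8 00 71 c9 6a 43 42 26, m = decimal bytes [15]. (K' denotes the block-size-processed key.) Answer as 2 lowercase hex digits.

Key hex bytes b8 00 71 c9 6a 43 42 26 is 8 bytes > B = 5, so hash it first: H(key) = 4d, then zero-pad to 5 bytes: K' = 4d 00 00 00 00.
K' ⊕ ipad = 7b 36 36 36 36.
Inner input = 7b 36 36 36 36 ∥ 0f.
Inner hash: XOR 7b⊕36⊕36⊕36⊕36⊕0f = 74.

74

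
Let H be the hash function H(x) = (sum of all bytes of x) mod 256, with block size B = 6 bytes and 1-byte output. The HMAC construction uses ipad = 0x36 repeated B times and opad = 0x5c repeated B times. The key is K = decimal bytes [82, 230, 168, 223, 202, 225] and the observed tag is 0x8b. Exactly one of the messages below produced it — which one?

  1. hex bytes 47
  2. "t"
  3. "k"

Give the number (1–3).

3

Key decimal bytes [82, 230, 168, 223, 202, 225] = 52 e6 a8 df ca e1 is exactly B = 6 bytes: K' = 52 e6 a8 df ca e1.
K' ⊕ ipad = 64 d0 9e e9 fc d7; K' ⊕ opad = 0e ba f4 83 96 bd.
m1: inner = H(64 d0 9e e9 fc d7 47) = d5; tag = H(0e ba f4 83 96 bd d5) = 67
m2: inner = H(64 d0 9e e9 fc d7 74) = 02; tag = H(0e ba f4 83 96 bd 02) = 94
m3: inner = H(64 d0 9e e9 fc d7 6b) = f9; tag = H(0e ba f4 83 96 bd f9) = 8b ← matches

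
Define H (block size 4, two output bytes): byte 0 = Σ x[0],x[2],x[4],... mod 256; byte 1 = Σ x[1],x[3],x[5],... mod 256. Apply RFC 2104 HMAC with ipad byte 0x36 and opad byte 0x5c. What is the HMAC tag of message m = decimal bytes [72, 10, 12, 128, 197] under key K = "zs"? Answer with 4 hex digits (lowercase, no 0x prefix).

Key "zs" = 7a 73 is 2 bytes ≤ B = 4; zero-pad to 4 bytes: K' = 7a 73 00 00.
K' ⊕ ipad = 4c 45 36 36.  K' ⊕ opad = 26 2f 5c 5c.
Inner input = (K'⊕ipad) ∥ m = 4c 45 36 36 ∥ 48 0a 0c 80 c5.
Inner hash: even-index sum = 411 mod 256 = 155; odd-index sum = 261 mod 256 = 5 → 9b 05.
Outer input = (K'⊕opad) ∥ inner = 26 2f 5c 5c ∥ 9b 05.
Outer hash (tag): even-index sum = 285 mod 256 = 29; odd-index sum = 144 mod 256 = 144 → 1d 90.

1d90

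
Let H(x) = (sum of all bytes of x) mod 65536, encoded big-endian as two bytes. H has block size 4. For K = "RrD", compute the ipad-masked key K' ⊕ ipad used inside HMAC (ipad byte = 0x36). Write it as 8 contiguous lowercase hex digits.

64447236

Key "RrD" = 52 72 44 is 3 bytes ≤ B = 4; zero-pad to 4 bytes: K' = 52 72 44 00.
XOR each byte with 0x36: 52⊕36=64, 72⊕36=44, 44⊕36=72, 00⊕36=36.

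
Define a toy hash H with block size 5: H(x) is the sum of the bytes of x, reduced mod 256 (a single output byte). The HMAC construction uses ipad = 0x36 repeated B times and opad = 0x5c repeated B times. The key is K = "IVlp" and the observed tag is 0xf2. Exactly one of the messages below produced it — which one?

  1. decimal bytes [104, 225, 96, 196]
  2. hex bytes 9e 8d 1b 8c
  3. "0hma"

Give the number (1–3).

3

Key "IVlp" = 49 56 6c 70 is 4 bytes ≤ B = 5; zero-pad to 5 bytes: K' = 49 56 6c 70 00.
K' ⊕ ipad = 7f 60 5a 46 36; K' ⊕ opad = 15 0a 30 2c 5c.
m1: inner = H(7f 60 5a 46 36 68 e1 60 c4) = 22; tag = H(15 0a 30 2c 5c 22) = f9
m2: inner = H(7f 60 5a 46 36 9e 8d 1b 8c) = 87; tag = H(15 0a 30 2c 5c 87) = 5e
m3: inner = H(7f 60 5a 46 36 30 68 6d 61) = 1b; tag = H(15 0a 30 2c 5c 1b) = f2 ← matches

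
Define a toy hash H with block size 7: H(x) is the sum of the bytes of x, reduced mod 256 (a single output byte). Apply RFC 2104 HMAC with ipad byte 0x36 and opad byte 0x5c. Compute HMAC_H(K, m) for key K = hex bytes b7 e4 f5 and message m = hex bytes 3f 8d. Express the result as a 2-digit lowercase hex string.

76

Key hex bytes b7 e4 f5 is 3 bytes ≤ B = 7; zero-pad to 7 bytes: K' = b7 e4 f5 00 00 00 00.
K' ⊕ ipad = 81 d2 c3 36 36 36 36.  K' ⊕ opad = eb b8 a9 5c 5c 5c 5c.
Inner input = (K'⊕ipad) ∥ m = 81 d2 c3 36 36 36 36 ∥ 3f 8d.
Inner hash: sum = 129+210+195+54+54+54+54+63+141 = 954; mod 256 = 186 → ba.
Outer input = (K'⊕opad) ∥ inner = eb b8 a9 5c 5c 5c 5c ∥ ba.
Outer hash (tag): sum = 235+184+169+92+92+92+92+186 = 1142; mod 256 = 118 → 76.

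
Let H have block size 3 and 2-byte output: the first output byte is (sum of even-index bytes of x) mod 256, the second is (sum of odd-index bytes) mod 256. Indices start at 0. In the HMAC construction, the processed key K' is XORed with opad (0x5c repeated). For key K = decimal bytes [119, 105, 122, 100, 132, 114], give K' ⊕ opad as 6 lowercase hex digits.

29635c

Key decimal bytes [119, 105, 122, 100, 132, 114] = 77 69 7a 64 84 72 is 6 bytes > B = 3, so hash it first: H(key) = 75 3f, then zero-pad to 3 bytes: K' = 75 3f 00.
XOR each byte with 0x5c: 75⊕5c=29, 3f⊕5c=63, 00⊕5c=5c.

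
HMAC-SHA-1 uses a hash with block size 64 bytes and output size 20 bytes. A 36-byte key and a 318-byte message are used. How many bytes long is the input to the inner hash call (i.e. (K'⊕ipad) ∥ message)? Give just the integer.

Key is 36 ≤ 64 bytes, zero-padded: |K'| = 64.
Inner input = (K'⊕ipad) ∥ m → 64 + 318 = 382 bytes.

382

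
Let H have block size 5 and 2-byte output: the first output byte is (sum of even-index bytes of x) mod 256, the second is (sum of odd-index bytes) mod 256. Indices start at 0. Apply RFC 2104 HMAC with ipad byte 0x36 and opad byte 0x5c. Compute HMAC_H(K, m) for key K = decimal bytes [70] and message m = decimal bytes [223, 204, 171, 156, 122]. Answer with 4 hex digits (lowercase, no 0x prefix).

42fc

Key decimal bytes [70] = 46 is 1 byte ≤ B = 5; zero-pad to 5 bytes: K' = 46 00 00 00 00.
K' ⊕ ipad = 70 36 36 36 36.  K' ⊕ opad = 1a 5c 5c 5c 5c.
Inner input = (K'⊕ipad) ∥ m = 70 36 36 36 36 ∥ df cc ab 9c 7a.
Inner hash: even-index sum = 580 mod 256 = 68; odd-index sum = 624 mod 256 = 112 → 44 70.
Outer input = (K'⊕opad) ∥ inner = 1a 5c 5c 5c 5c ∥ 44 70.
Outer hash (tag): even-index sum = 322 mod 256 = 66; odd-index sum = 252 mod 256 = 252 → 42 fc.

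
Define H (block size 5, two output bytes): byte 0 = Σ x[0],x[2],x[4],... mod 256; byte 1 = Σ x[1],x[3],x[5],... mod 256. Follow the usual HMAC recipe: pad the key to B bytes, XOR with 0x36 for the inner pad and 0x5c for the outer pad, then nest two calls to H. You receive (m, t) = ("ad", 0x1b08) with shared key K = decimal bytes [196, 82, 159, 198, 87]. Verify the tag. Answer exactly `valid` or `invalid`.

Key decimal bytes [196, 82, 159, 198, 87] = c4 52 9f c6 57 is exactly B = 5 bytes: K' = c4 52 9f c6 57.
K' ⊕ ipad = f2 64 a9 f0 61; K' ⊕ opad = 98 0e c3 9a 0b.
Inner hash: even-index sum = 608 mod 256 = 96; odd-index sum = 437 mod 256 = 181 → 60 b5.
Outer hash (recomputed tag): even-index sum = 539 mod 256 = 27; odd-index sum = 264 mod 256 = 8 → 1b 08.
Recomputed tag = 1b08; claimed = 1b08 → match.

valid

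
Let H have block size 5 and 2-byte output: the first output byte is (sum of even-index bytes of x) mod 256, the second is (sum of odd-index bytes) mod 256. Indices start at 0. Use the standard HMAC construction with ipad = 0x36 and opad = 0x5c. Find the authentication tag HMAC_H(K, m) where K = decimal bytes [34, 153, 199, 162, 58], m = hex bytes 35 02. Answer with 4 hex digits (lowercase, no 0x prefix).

f7d6

Key decimal bytes [34, 153, 199, 162, 58] = 22 99 c7 a2 3a is exactly B = 5 bytes: K' = 22 99 c7 a2 3a.
K' ⊕ ipad = 14 af f1 94 0c.  K' ⊕ opad = 7e c5 9b fe 66.
Inner input = (K'⊕ipad) ∥ m = 14 af f1 94 0c ∥ 35 02.
Inner hash: even-index sum = 275 mod 256 = 19; odd-index sum = 376 mod 256 = 120 → 13 78.
Outer input = (K'⊕opad) ∥ inner = 7e c5 9b fe 66 ∥ 13 78.
Outer hash (tag): even-index sum = 503 mod 256 = 247; odd-index sum = 470 mod 256 = 214 → f7 d6.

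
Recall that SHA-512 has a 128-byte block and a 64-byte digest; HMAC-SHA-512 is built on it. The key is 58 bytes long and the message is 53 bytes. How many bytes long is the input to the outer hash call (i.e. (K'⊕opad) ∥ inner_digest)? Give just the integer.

192

Key is 58 ≤ 128 bytes, zero-padded: |K'| = 128.
Outer input = (K'⊕opad) ∥ H(inner) → 128 + 64 = 192 bytes.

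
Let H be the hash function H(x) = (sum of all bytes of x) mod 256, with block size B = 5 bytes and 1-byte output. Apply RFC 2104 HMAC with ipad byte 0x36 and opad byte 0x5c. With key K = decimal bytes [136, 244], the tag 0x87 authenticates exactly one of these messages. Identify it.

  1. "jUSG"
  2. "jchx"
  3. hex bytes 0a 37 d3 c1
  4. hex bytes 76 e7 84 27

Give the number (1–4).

Key decimal bytes [136, 244] = 88 f4 is 2 bytes ≤ B = 5; zero-pad to 5 bytes: K' = 88 f4 00 00 00.
K' ⊕ ipad = be c2 36 36 36; K' ⊕ opad = d4 a8 5c 5c 5c.
m1: inner = H(be c2 36 36 36 6a 55 53 47) = 7b; tag = H(d4 a8 5c 5c 5c 7b) = 0b
m2: inner = H(be c2 36 36 36 6a 63 68 78) = cf; tag = H(d4 a8 5c 5c 5c cf) = 5f
m3: inner = H(be c2 36 36 36 0a 37 d3 c1) = f7; tag = H(d4 a8 5c 5c 5c f7) = 87 ← matches
m4: inner = H(be c2 36 36 36 76 e7 84 27) = 2a; tag = H(d4 a8 5c 5c 5c 2a) = ba

3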